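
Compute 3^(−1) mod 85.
3^(−1) ≡ 57 (mod 85)

Apply the extended Euclidean algorithm to (85, 3), tracking rows (r, s, t) with s·85 + t·3 = r. Each division r_prev = q·r_cur + r_new produces the new row as (previous row) − q·(current row):
  row A: (85, 1, 0)   [1·85 + 0·3 = 85]
  row B: (3, 0, 1)   [0·85 + 1·3 = 3]
  85 = 28·3 + 1   → row C = row A − 28·row B = (1, 1, −28)   [check: 1·85 − 28·3 = 1]
  3 = 3·1 + 0   → remainder 0, stop. gcd = 1 (last nonzero row C).
The gcd is 1, so 3 is invertible mod 85. The last nonzero row gives 1·85 − 28·3 = 1, so t = −28. So 3^(−1) ≡ −28 ≡ 57 (mod 85). Verify: 3 · 57 = 171 ≡ 1 (mod 85). ✓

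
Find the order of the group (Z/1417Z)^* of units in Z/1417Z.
(Z/1417Z)^* consists of the classes a with gcd(a, 1417) = 1, so its order is φ(1417). φ is multiplicative, with φ(p^e) = p^e − p^(e−1). Factorise 1417 = 13 · 109. Then
  φ(1417) = (13 − 1) · (109 − 1) = 12 · 108 = 1296.
Thus |(Z/1417Z)^*| = 1296.

Final answer: |(Z/1417Z)^*| = 1296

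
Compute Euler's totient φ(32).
φ(32) = 16

φ is multiplicative, with φ(p^e) = p^e − p^(e−1). Factorise 32 = 2^5. Then
  φ(32) = (2^5 − 2^4) = 16 = 16.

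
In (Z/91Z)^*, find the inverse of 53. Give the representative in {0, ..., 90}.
53^(−1) ≡ 79 (mod 91)

Apply the extended Euclidean algorithm to (91, 53), tracking rows (r, s, t) with s·91 + t·53 = r. Each division r_prev = q·r_cur + r_new produces the new row as (previous row) − q·(current row):
  row A: (91, 1, 0)   [1·91 + 0·53 = 91]
  row B: (53, 0, 1)   [0·91 + 1·53 = 53]
  91 = 1·53 + 38   → row C = row A − 1·row B = (38, 1, −1)   [check: 1·91 − 1·53 = 38]
  53 = 1·38 + 15   → row D = row B − 1·row C = (15, −1, 2)   [check: −1·91 + 2·53 = 15]
  38 = 2·15 + 8   → row E = row C − 2·row D = (8, 3, −5)   [check: 3·91 − 5·53 = 8]
  15 = 1·8 + 7   → row F = row D − 1·row E = (7, −4, 7)   [check: −4·91 + 7·53 = 7]
  8 = 1·7 + 1   → row G = row E − 1·row F = (1, 7, −12)   [check: 7·91 − 12·53 = 1]
  7 = 7·1 + 0   → remainder 0, stop. gcd = 1 (last nonzero row G).
The gcd is 1, so 53 is invertible mod 91. The last nonzero row gives 7·91 − 12·53 = 1, so t = −12. So 53^(−1) ≡ −12 ≡ 79 (mod 91). Verify: 53 · 79 = 4187 ≡ 1 (mod 91). ✓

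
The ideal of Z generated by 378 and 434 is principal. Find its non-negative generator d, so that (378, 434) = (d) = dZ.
(378, 434) = (14); d = 14

In the PID Z, (a, b) is generated by gcd(a, b). Compute gcd(434, 378) with the extended Euclidean algorithm, tracking rows (r, s, t) with s·434 + t·378 = r:
  row A: (434, 1, 0)   [1·434 + 0·378 = 434]
  row B: (378, 0, 1)   [0·434 + 1·378 = 378]
  434 = 1·378 + 56   → row C = row A − 1·row B = (56, 1, −1)   [check: 1·434 − 1·378 = 56]
  378 = 6·56 + 42   → row D = row B − 6·row C = (42, −6, 7)   [check: −6·434 + 7·378 = 42]
  56 = 1·42 + 14   → row E = row C − 1·row D = (14, 7, −8)   [check: 7·434 − 8·378 = 14]
  42 = 3·14 + 0   → remainder 0, stop. gcd = 14 (last nonzero row E).
So gcd(378, 434) = 14, with Bézout identity 7·434 − 8·378 = 14. Containment (⊇): the Bézout identity exhibits 14 as an element of (378, 434), giving (14) ⊆ (378, 434). Containment (⊆): since 14 | 378 and 14 | 434 (378 = 14·27, 434 = 14·31), every Z-linear combination of 378 and 434 is divisible by 14, so (378, 434) ⊆ (14). Therefore (378, 434) = (14), d = 14.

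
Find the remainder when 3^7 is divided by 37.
Use repeated squaring. Binary(7) = 111. Walk through the bits of the exponent 7 left-to-right: at each bit after the leading one, square the running value, then multiply by 3 if the bit is 1 (always reducing mod 37):
  bit 1 = 1 (leading): start with 3.
  bit 2 = 1: square 3^2 = 9; bit is 1, so multiply 9·3 = 27 (mod 37).
  bit 3 = 1: square 27^2 = 729 ≡ 26; bit is 1, so multiply 26·3 = 78 ≡ 4 (mod 37).
Final value: 3^7 ≡ 4 (mod 37).

Final answer: 4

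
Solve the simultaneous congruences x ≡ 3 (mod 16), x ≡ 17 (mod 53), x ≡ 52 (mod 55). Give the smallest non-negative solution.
x ≡ 547 (mod 46640); the representative in [0, 46640) is 547

The moduli 16, 53, 55 are pairwise coprime, so by the CRT there is a unique solution mod 16·53·55 = 46640.
Solve by successive substitution. Start with x ≡ 3 (mod 16).
  Combine with x ≡ 17 (mod 53): write x = 3 + 16·t and require 3 + 16·t ≡ 17 (mod 53), i.e. 16·t ≡ 17 − 3 ≡ 14 (mod 53). Since 16^(−1) ≡ 10 (mod 53), t ≡ 10·14 ≡ 34 (mod 53). So x ≡ 3 + 16·34 = 547 (mod 848).
  Combine with x ≡ 52 (mod 55): write x = 547 + 848·t and require 547 + 848·t ≡ 52 (mod 55), i.e. 848·t ≡ 52 − 547 ≡ 0 (mod 55). Since 848^(−1) ≡ 12 (mod 55) (848 ≡ 23 (mod 55)), t ≡ 12·0 ≡ 0 (mod 55). So x ≡ 547 + 848·0 = 547 (mod 46640).
Unique solution in [0, 46640): x = 547.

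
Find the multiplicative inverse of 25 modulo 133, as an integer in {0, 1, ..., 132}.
25^(−1) ≡ 16 (mod 133)

Apply the extended Euclidean algorithm to (133, 25), tracking rows (r, s, t) with s·133 + t·25 = r. Each division r_prev = q·r_cur + r_new produces the new row as (previous row) − q·(current row):
  row A: (133, 1, 0)   [1·133 + 0·25 = 133]
  row B: (25, 0, 1)   [0·133 + 1·25 = 25]
  133 = 5·25 + 8   → row C = row A − 5·row B = (8, 1, −5)   [check: 1·133 − 5·25 = 8]
  25 = 3·8 + 1   → row D = row B − 3·row C = (1, −3, 16)   [check: −3·133 + 16·25 = 1]
  8 = 8·1 + 0   → remainder 0, stop. gcd = 1 (last nonzero row D).
The gcd is 1, so 25 is invertible mod 133. The last nonzero row gives −3·133 + 16·25 = 1, so t = 16. So 25^(−1) ≡ 16 (mod 133). Verify: 25 · 16 = 400 ≡ 1 (mod 133). ✓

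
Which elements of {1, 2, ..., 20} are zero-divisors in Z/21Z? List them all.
nonzero zero-divisors of Z/21Z = {3, 6, 7, 9, 12, 14, 15, 18}

An element a ∈ Z/21Z (with a ≠ 0) is a zero-divisor iff gcd(a, 21) > 1 (because a is a unit precisely when gcd(a, n) = 1, and in Z/nZ every nonzero, non-unit element is a zero-divisor). Scan a = 1, ..., 20 and keep those with gcd(a, 21) > 1:
  gcd(3, 21) = 3, gcd(6, 21) = 3, gcd(7, 21) = 7, gcd(9, 21) = 3, gcd(12, 21) = 3, gcd(14, 21) = 7, gcd(15, 21) = 3, gcd(18, 21) = 3.
All other a ∈ {1, ..., 20} have gcd(a, 21) = 1 and are units. So the nonzero zero-divisors are exactly the 8 values of a appearing in this scan.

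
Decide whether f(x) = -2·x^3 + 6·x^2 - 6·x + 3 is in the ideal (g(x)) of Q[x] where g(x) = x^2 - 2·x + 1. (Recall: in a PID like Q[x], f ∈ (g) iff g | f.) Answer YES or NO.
NO

In Q[x] the ideal (g) consists of all multiples of g, so f ∈ (g) iff g | f, i.e. iff the remainder of f on division by g is 0. Divide f by g (g is monic, so eliminate the leading term of the running remainder at each step):
  leading term -2·x^3: subtract (-2·x)·g(x) = -2·x^3 + 4·x^2 - 2·x, leaving 2·x^2 - 4·x + 3
  leading term 2·x^2: subtract (2)·g(x) = 2·x^2 - 4·x + 2, leaving 1
The remainder r(x) = 1 ≠ 0 (and deg r < deg g), so g ∤ f, i.e. f ∉ (g).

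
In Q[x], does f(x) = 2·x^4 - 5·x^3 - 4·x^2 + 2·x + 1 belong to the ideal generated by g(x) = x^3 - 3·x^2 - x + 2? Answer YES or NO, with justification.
NO

In Q[x] the ideal (g) consists of all multiples of g, so f ∈ (g) iff g | f, i.e. iff the remainder of f on division by g is 0. Divide f by g (g is monic, so eliminate the leading term of the running remainder at each step):
  leading term 2·x^4: subtract (2·x)·g(x) = 2·x^4 - 6·x^3 - 2·x^2 + 4·x, leaving x^3 - 2·x^2 - 2·x + 1
  leading term x^3: subtract (1)·g(x) = x^3 - 3·x^2 - x + 2, leaving x^2 - x - 1
The remainder r(x) = x^2 - x - 1 ≠ 0 (and deg r < deg g), so g ∤ f, i.e. f ∉ (g).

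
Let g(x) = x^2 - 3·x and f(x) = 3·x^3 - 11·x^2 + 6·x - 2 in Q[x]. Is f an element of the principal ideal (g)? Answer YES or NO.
In Q[x] the ideal (g) consists of all multiples of g, so f ∈ (g) iff g | f, i.e. iff the remainder of f on division by g is 0. Divide f by g (g is monic, so eliminate the leading term of the running remainder at each step):
  leading term 3·x^3: subtract (3·x)·g(x) = 3·x^3 - 9·x^2, leaving -2·x^2 + 6·x - 2
  leading term -2·x^2: subtract (-2)·g(x) = -2·x^2 + 6·x, leaving -2
The remainder r(x) = -2 ≠ 0 (and deg r < deg g), so g ∤ f, i.e. f ∉ (g).

Final answer: NO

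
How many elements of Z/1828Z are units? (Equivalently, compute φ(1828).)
Z/1828Z has φ(1828) = 912 units

An element a ∈ Z/1828Z is a unit iff gcd(a, 1828) = 1, so the number of units is φ(1828). φ is multiplicative, with φ(p^e) = p^e − p^(e−1). Factorise 1828 = 2^2 · 457. Then
  φ(1828) = (2^2 − 2^1) · (457 − 1) = 2 · 456 = 912.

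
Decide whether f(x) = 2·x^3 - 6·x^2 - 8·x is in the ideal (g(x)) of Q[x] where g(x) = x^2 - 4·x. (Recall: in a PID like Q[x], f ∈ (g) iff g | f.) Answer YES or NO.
YES

In Q[x] the ideal (g) consists of all multiples of g, so f ∈ (g) iff g | f, i.e. iff the remainder of f on division by g is 0. Divide f by g (g is monic, so eliminate the leading term of the running remainder at each step):
  leading term 2·x^3: subtract (2·x)·g(x) = 2·x^3 - 8·x^2, leaving 2·x^2 - 8·x
  leading term 2·x^2: subtract (2)·g(x) = 2·x^2 - 8·x, leaving 0
The remainder is 0, so f(x) = g(x) · h(x) with h(x) = 2·x + 2. Hence g | f, i.e. f ∈ (g).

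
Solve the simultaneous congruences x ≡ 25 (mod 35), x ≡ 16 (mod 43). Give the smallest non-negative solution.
The moduli 35, 43 are pairwise coprime, so by the CRT there is a unique solution mod 35·43 = 1505.
Solve by successive substitution. Start with x ≡ 25 (mod 35).
  Combine with x ≡ 16 (mod 43): write x = 25 + 35·t and require 25 + 35·t ≡ 16 (mod 43), i.e. 35·t ≡ 16 − 25 ≡ 34 (mod 43). Since 35^(−1) ≡ 16 (mod 43), t ≡ 16·34 ≡ 28 (mod 43). So x ≡ 25 + 35·28 = 1005 (mod 1505).
Unique solution in [0, 1505): x = 1005.

Final answer: x ≡ 1005 (mod 1505); the representative in [0, 1505) is 1005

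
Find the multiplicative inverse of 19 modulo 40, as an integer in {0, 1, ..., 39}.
Apply the extended Euclidean algorithm to (40, 19), tracking rows (r, s, t) with s·40 + t·19 = r. Each division r_prev = q·r_cur + r_new produces the new row as (previous row) − q·(current row):
  row A: (40, 1, 0)   [1·40 + 0·19 = 40]
  row B: (19, 0, 1)   [0·40 + 1·19 = 19]
  40 = 2·19 + 2   → row C = row A − 2·row B = (2, 1, −2)   [check: 1·40 − 2·19 = 2]
  19 = 9·2 + 1   → row D = row B − 9·row C = (1, −9, 19)   [check: −9·40 + 19·19 = 1]
  2 = 2·1 + 0   → remainder 0, stop. gcd = 1 (last nonzero row D).
The gcd is 1, so 19 is invertible mod 40. The last nonzero row gives −9·40 + 19·19 = 1, so t = 19. So 19^(−1) ≡ 19 (mod 40). Verify: 19 · 19 = 361 ≡ 1 (mod 40). ✓

Final answer: 19^(−1) ≡ 19 (mod 40)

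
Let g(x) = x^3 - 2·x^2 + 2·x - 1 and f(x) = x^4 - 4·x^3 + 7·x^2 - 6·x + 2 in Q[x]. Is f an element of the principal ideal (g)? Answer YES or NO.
NO

In Q[x] the ideal (g) consists of all multiples of g, so f ∈ (g) iff g | f, i.e. iff the remainder of f on division by g is 0. Divide f by g (g is monic, so eliminate the leading term of the running remainder at each step):
  leading term x^4: subtract (x)·g(x) = x^4 - 2·x^3 + 2·x^2 - x, leaving -2·x^3 + 5·x^2 - 5·x + 2
  leading term -2·x^3: subtract (-2)·g(x) = -2·x^3 + 4·x^2 - 4·x + 2, leaving x^2 - x
The remainder r(x) = x^2 - x ≠ 0 (and deg r < deg g), so g ∤ f, i.e. f ∉ (g).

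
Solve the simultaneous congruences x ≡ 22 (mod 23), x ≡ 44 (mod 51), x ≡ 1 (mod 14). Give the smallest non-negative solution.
The moduli 23, 51, 14 are pairwise coprime, so by the CRT there is a unique solution mod 23·51·14 = 16422.
Solve by successive substitution. Start with x ≡ 22 (mod 23).
  Combine with x ≡ 44 (mod 51): write x = 22 + 23·t and require 22 + 23·t ≡ 44 (mod 51), i.e. 23·t ≡ 44 − 22 ≡ 22 (mod 51). Since 23^(−1) ≡ 20 (mod 51), t ≡ 20·22 ≡ 32 (mod 51). So x ≡ 22 + 23·32 = 758 (mod 1173).
  Combine with x ≡ 1 (mod 14): write x = 758 + 1173·t and require 758 + 1173·t ≡ 1 (mod 14), i.e. 1173·t ≡ 1 − 758 ≡ 13 (mod 14). Since 1173^(−1) ≡ 9 (mod 14) (1173 ≡ 11 (mod 14)), t ≡ 9·13 ≡ 5 (mod 14). So x ≡ 758 + 1173·5 = 6623 (mod 16422).
Unique solution in [0, 16422): x = 6623.

Final answer: x ≡ 6623 (mod 16422); the representative in [0, 16422) is 6623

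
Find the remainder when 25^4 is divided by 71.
54

Use repeated squaring. Binary(4) = 100. Walk through the bits of the exponent 4 left-to-right: at each bit after the leading one, square the running value, then multiply by 25 if the bit is 1 (always reducing mod 71):
  bit 1 = 1 (leading): start with 25.
  bit 2 = 0: square 25^2 = 625 ≡ 57 (mod 71).
  bit 3 = 0: square 57^2 = 3249 ≡ 54 (mod 71).
Final value: 25^4 ≡ 54 (mod 71).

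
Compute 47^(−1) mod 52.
Apply the extended Euclidean algorithm to (52, 47), tracking rows (r, s, t) with s·52 + t·47 = r. Each division r_prev = q·r_cur + r_new produces the new row as (previous row) − q·(current row):
  row A: (52, 1, 0)   [1·52 + 0·47 = 52]
  row B: (47, 0, 1)   [0·52 + 1·47 = 47]
  52 = 1·47 + 5   → row C = row A − 1·row B = (5, 1, −1)   [check: 1·52 − 1·47 = 5]
  47 = 9·5 + 2   → row D = row B − 9·row C = (2, −9, 10)   [check: −9·52 + 10·47 = 2]
  5 = 2·2 + 1   → row E = row C − 2·row D = (1, 19, −21)   [check: 19·52 − 21·47 = 1]
  2 = 2·1 + 0   → remainder 0, stop. gcd = 1 (last nonzero row E).
The gcd is 1, so 47 is invertible mod 52. The last nonzero row gives 19·52 − 21·47 = 1, so t = −21. So 47^(−1) ≡ −21 ≡ 31 (mod 52). Verify: 47 · 31 = 1457 ≡ 1 (mod 52). ✓

Final answer: 47^(−1) ≡ 31 (mod 52)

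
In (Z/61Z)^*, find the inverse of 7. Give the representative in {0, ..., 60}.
Apply the extended Euclidean algorithm to (61, 7), tracking rows (r, s, t) with s·61 + t·7 = r. Each division r_prev = q·r_cur + r_new produces the new row as (previous row) − q·(current row):
  row A: (61, 1, 0)   [1·61 + 0·7 = 61]
  row B: (7, 0, 1)   [0·61 + 1·7 = 7]
  61 = 8·7 + 5   → row C = row A − 8·row B = (5, 1, −8)   [check: 1·61 − 8·7 = 5]
  7 = 1·5 + 2   → row D = row B − 1·row C = (2, −1, 9)   [check: −1·61 + 9·7 = 2]
  5 = 2·2 + 1   → row E = row C − 2·row D = (1, 3, −26)   [check: 3·61 − 26·7 = 1]
  2 = 2·1 + 0   → remainder 0, stop. gcd = 1 (last nonzero row E).
The gcd is 1, so 7 is invertible mod 61. The last nonzero row gives 3·61 − 26·7 = 1, so t = −26. So 7^(−1) ≡ −26 ≡ 35 (mod 61). Verify: 7 · 35 = 245 ≡ 1 (mod 61). ✓

Final answer: 7^(−1) ≡ 35 (mod 61)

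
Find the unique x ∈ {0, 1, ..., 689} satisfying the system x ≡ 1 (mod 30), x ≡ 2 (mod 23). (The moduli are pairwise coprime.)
x ≡ 301 (mod 690); the representative in [0, 690) is 301

The moduli 30, 23 are pairwise coprime, so by the CRT there is a unique solution mod 30·23 = 690.
Solve by successive substitution. Start with x ≡ 1 (mod 30).
  Combine with x ≡ 2 (mod 23): write x = 1 + 30·t and require 1 + 30·t ≡ 2 (mod 23), i.e. 30·t ≡ 2 − 1 ≡ 1 (mod 23). Since 30^(−1) ≡ 10 (mod 23) (30 ≡ 7 (mod 23)), t ≡ 10·1 ≡ 10 (mod 23). So x ≡ 1 + 30·10 = 301 (mod 690).
Unique solution in [0, 690): x = 301.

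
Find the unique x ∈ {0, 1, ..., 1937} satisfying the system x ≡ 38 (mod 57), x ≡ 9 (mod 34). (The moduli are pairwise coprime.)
The moduli 57, 34 are pairwise coprime, so by the CRT there is a unique solution mod 57·34 = 1938.
Solve by successive substitution. Start with x ≡ 38 (mod 57).
  Combine with x ≡ 9 (mod 34): write x = 38 + 57·t and require 38 + 57·t ≡ 9 (mod 34), i.e. 57·t ≡ 9 − 38 ≡ 5 (mod 34). Since 57^(−1) ≡ 3 (mod 34) (57 ≡ 23 (mod 34)), t ≡ 3·5 ≡ 15 (mod 34). So x ≡ 38 + 57·15 = 893 (mod 1938).
Unique solution in [0, 1938): x = 893.

Final answer: x ≡ 893 (mod 1938); the representative in [0, 1938) is 893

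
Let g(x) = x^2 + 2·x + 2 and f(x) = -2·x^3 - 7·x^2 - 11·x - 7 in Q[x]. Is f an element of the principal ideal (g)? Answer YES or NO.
In Q[x] the ideal (g) consists of all multiples of g, so f ∈ (g) iff g | f, i.e. iff the remainder of f on division by g is 0. Divide f by g (g is monic, so eliminate the leading term of the running remainder at each step):
  leading term -2·x^3: subtract (-2·x)·g(x) = -2·x^3 - 4·x^2 - 4·x, leaving -3·x^2 - 7·x - 7
  leading term -3·x^2: subtract (-3)·g(x) = -3·x^2 - 6·x - 6, leaving -x - 1
The remainder r(x) = -x - 1 ≠ 0 (and deg r < deg g), so g ∤ f, i.e. f ∉ (g).

Final answer: NO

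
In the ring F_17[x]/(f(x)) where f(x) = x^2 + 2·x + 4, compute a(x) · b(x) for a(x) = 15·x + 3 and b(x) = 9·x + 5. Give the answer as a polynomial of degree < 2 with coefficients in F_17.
Multiply as integer polynomials: a · b = 135·x^2 + 102·x + 15. Reducing coefficients mod 17: a · b ≡ 16·x^2 + 15. Now divide by f(x) = x^2 + 2·x + 4 in F_17[x], eliminating the leading term at each step:
  leading term 16·x^2: subtract (16)·f(x) = 16·x^2 + 15·x + 13, leaving 2·x + 2 (coefficients mod 17)
The degree is now < 2, so this is the remainder. Hence a · b ≡ 2·x + 2 in F_17[x]/(f).

Final answer: a · b ≡ 2·x + 2 (mod f(x))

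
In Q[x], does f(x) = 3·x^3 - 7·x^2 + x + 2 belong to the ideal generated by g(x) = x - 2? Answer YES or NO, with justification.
YES

In Q[x] the ideal (g) consists of all multiples of g, so f ∈ (g) iff g | f, i.e. iff the remainder of f on division by g is 0. Divide f by g (g is monic, so eliminate the leading term of the running remainder at each step):
  leading term 3·x^3: subtract (3·x^2)·g(x) = 3·x^3 - 6·x^2, leaving -x^2 + x + 2
  leading term -x^2: subtract (-x)·g(x) = -x^2 + 2·x, leaving 2 - x
  leading term -x: subtract (-1)·g(x) = 2 - x, leaving 0
The remainder is 0, so f(x) = g(x) · h(x) with h(x) = 3·x^2 - x - 1. Hence g | f, i.e. f ∈ (g).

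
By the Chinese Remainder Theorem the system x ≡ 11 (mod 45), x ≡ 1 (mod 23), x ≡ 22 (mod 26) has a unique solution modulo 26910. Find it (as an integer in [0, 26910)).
The moduli 45, 23, 26 are pairwise coprime, so by the CRT there is a unique solution mod 45·23·26 = 26910.
Solve by successive substitution. Start with x ≡ 11 (mod 45).
  Combine with x ≡ 1 (mod 23): write x = 11 + 45·t and require 11 + 45·t ≡ 1 (mod 23), i.e. 45·t ≡ 1 − 11 ≡ 13 (mod 23). Since 45^(−1) ≡ 22 (mod 23) (45 ≡ 22 (mod 23)), t ≡ 22·13 ≡ 10 (mod 23). So x ≡ 11 + 45·10 = 461 (mod 1035).
  Combine with x ≡ 22 (mod 26): write x = 461 + 1035·t and require 461 + 1035·t ≡ 22 (mod 26), i.e. 1035·t ≡ 22 − 461 ≡ 3 (mod 26). Since 1035^(−1) ≡ 5 (mod 26) (1035 ≡ 21 (mod 26)), t ≡ 5·3 ≡ 15 (mod 26). So x ≡ 461 + 1035·15 = 15986 (mod 26910).
Unique solution in [0, 26910): x = 15986.

Final answer: x ≡ 15986 (mod 26910); the representative in [0, 26910) is 15986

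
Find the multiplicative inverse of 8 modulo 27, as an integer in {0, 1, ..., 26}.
Apply the extended Euclidean algorithm to (27, 8), tracking rows (r, s, t) with s·27 + t·8 = r. Each division r_prev = q·r_cur + r_new produces the new row as (previous row) − q·(current row):
  row A: (27, 1, 0)   [1·27 + 0·8 = 27]
  row B: (8, 0, 1)   [0·27 + 1·8 = 8]
  27 = 3·8 + 3   → row C = row A − 3·row B = (3, 1, −3)   [check: 1·27 − 3·8 = 3]
  8 = 2·3 + 2   → row D = row B − 2·row C = (2, −2, 7)   [check: −2·27 + 7·8 = 2]
  3 = 1·2 + 1   → row E = row C − 1·row D = (1, 3, −10)   [check: 3·27 − 10·8 = 1]
  2 = 2·1 + 0   → remainder 0, stop. gcd = 1 (last nonzero row E).
The gcd is 1, so 8 is invertible mod 27. The last nonzero row gives 3·27 − 10·8 = 1, so t = −10. So 8^(−1) ≡ −10 ≡ 17 (mod 27). Verify: 8 · 17 = 136 ≡ 1 (mod 27). ✓

Final answer: 8^(−1) ≡ 17 (mod 27)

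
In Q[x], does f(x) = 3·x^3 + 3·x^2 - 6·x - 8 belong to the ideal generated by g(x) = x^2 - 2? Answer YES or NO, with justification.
In Q[x] the ideal (g) consists of all multiples of g, so f ∈ (g) iff g | f, i.e. iff the remainder of f on division by g is 0. Divide f by g (g is monic, so eliminate the leading term of the running remainder at each step):
  leading term 3·x^3: subtract (3·x)·g(x) = 3·x^3 - 6·x, leaving 3·x^2 - 8
  leading term 3·x^2: subtract (3)·g(x) = 3·x^2 - 6, leaving -2
The remainder r(x) = -2 ≠ 0 (and deg r < deg g), so g ∤ f, i.e. f ∉ (g).

Final answer: NO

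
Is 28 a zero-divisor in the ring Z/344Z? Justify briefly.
gcd(28, 344) = 4 > 1, so 28 is not a unit in Z/344Z. In Z/nZ every nonzero non-unit is a zero-divisor: explicitly, take b = 344/gcd = 86 ≠ 0 (mod 344); then 28·86 = 2408 = 7·344, i.e. 28·86 ≡ 0 (mod 344). So 28 is a zero-divisor.

Final answer: YES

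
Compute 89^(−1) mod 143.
89^(−1) ≡ 45 (mod 143)

Apply the extended Euclidean algorithm to (143, 89), tracking rows (r, s, t) with s·143 + t·89 = r. Each division r_prev = q·r_cur + r_new produces the new row as (previous row) − q·(current row):
  row A: (143, 1, 0)   [1·143 + 0·89 = 143]
  row B: (89, 0, 1)   [0·143 + 1·89 = 89]
  143 = 1·89 + 54   → row C = row A − 1·row B = (54, 1, −1)   [check: 1·143 − 1·89 = 54]
  89 = 1·54 + 35   → row D = row B − 1·row C = (35, −1, 2)   [check: −1·143 + 2·89 = 35]
  54 = 1·35 + 19   → row E = row C − 1·row D = (19, 2, −3)   [check: 2·143 − 3·89 = 19]
  35 = 1·19 + 16   → row F = row D − 1·row E = (16, −3, 5)   [check: −3·143 + 5·89 = 16]
  19 = 1·16 + 3   → row G = row E − 1·row F = (3, 5, −8)   [check: 5·143 − 8·89 = 3]
  16 = 5·3 + 1   → row H = row F − 5·row G = (1, −28, 45)   [check: −28·143 + 45·89 = 1]
  3 = 3·1 + 0   → remainder 0, stop. gcd = 1 (last nonzero row H).
The gcd is 1, so 89 is invertible mod 143. The last nonzero row gives −28·143 + 45·89 = 1, so t = 45. So 89^(−1) ≡ 45 (mod 143). Verify: 89 · 45 = 4005 ≡ 1 (mod 143). ✓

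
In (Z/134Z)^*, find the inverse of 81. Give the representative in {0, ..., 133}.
Apply the extended Euclidean algorithm to (134, 81), tracking rows (r, s, t) with s·134 + t·81 = r. Each division r_prev = q·r_cur + r_new produces the new row as (previous row) − q·(current row):
  row A: (134, 1, 0)   [1·134 + 0·81 = 134]
  row B: (81, 0, 1)   [0·134 + 1·81 = 81]
  134 = 1·81 + 53   → row C = row A − 1·row B = (53, 1, −1)   [check: 1·134 − 1·81 = 53]
  81 = 1·53 + 28   → row D = row B − 1·row C = (28, −1, 2)   [check: −1·134 + 2·81 = 28]
  53 = 1·28 + 25   → row E = row C − 1·row D = (25, 2, −3)   [check: 2·134 − 3·81 = 25]
  28 = 1·25 + 3   → row F = row D − 1·row E = (3, −3, 5)   [check: −3·134 + 5·81 = 3]
  25 = 8·3 + 1   → row G = row E − 8·row F = (1, 26, −43)   [check: 26·134 − 43·81 = 1]
  3 = 3·1 + 0   → remainder 0, stop. gcd = 1 (last nonzero row G).
The gcd is 1, so 81 is invertible mod 134. The last nonzero row gives 26·134 − 43·81 = 1, so t = −43. So 81^(−1) ≡ −43 ≡ 91 (mod 134). Verify: 81 · 91 = 7371 ≡ 1 (mod 134). ✓

Final answer: 81^(−1) ≡ 91 (mod 134)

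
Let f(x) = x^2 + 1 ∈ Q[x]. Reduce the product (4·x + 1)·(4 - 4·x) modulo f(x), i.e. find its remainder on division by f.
a · b ≡ 12·x + 20 (mod f(x))

First multiply in Q[x] without reducing: a · b = -16·x^2 + 12·x + 4. Now divide by f(x) = x^2 + 1, eliminating the leading term at each step:
  leading term -16·x^2: subtract (-16)·f(x) = -16·x^2 - 16, leaving 12·x + 20
The degree is now < 2, so this is the remainder. Hence a · b ≡ 12·x + 20 in Q[x]/(f).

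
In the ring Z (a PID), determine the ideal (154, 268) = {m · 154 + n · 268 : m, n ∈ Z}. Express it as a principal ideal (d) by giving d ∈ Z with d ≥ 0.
(154, 268) = (2); d = 2

In the PID Z, (a, b) is generated by gcd(a, b). Compute gcd(268, 154) with the extended Euclidean algorithm, tracking rows (r, s, t) with s·268 + t·154 = r:
  row A: (268, 1, 0)   [1·268 + 0·154 = 268]
  row B: (154, 0, 1)   [0·268 + 1·154 = 154]
  268 = 1·154 + 114   → row C = row A − 1·row B = (114, 1, −1)   [check: 1·268 − 1·154 = 114]
  154 = 1·114 + 40   → row D = row B − 1·row C = (40, −1, 2)   [check: −1·268 + 2·154 = 40]
  114 = 2·40 + 34   → row E = row C − 2·row D = (34, 3, −5)   [check: 3·268 − 5·154 = 34]
  40 = 1·34 + 6   → row F = row D − 1·row E = (6, −4, 7)   [check: −4·268 + 7·154 = 6]
  34 = 5·6 + 4   → row G = row E − 5·row F = (4, 23, −40)   [check: 23·268 − 40·154 = 4]
  6 = 1·4 + 2   → row H = row F − 1·row G = (2, −27, 47)   [check: −27·268 + 47·154 = 2]
  4 = 2·2 + 0   → remainder 0, stop. gcd = 2 (last nonzero row H).
So gcd(154, 268) = 2, with Bézout identity −27·268 + 47·154 = 2. Containment (⊇): the Bézout identity exhibits 2 as an element of (154, 268), giving (2) ⊆ (154, 268). Containment (⊆): since 2 | 154 and 2 | 268 (154 = 2·77, 268 = 2·134), every Z-linear combination of 154 and 268 is divisible by 2, so (154, 268) ⊆ (2). Therefore (154, 268) = (2), d = 2.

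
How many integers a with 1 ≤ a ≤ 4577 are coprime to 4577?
4356

The number of a ∈ {1, ..., 4577} with gcd(a, 4577) = 1 is by definition Euler's totient φ(4577). φ is multiplicative, with φ(p^e) = p^e − p^(e−1). Factorise 4577 = 23 · 199. Then
  φ(4577) = (23 − 1) · (199 − 1) = 22 · 198 = 4356.
So there are 4356 such integers.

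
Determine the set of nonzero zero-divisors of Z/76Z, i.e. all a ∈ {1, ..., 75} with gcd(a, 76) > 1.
nonzero zero-divisors of Z/76Z = {2, 4, 6, 8, 10, 12, 14, 16, 18, 19, 20, 22, 24, 26, 28, 30, 32, 34, 36, 38, 40, 42, 44, 46, 48, 50, 52, 54, 56, 57, 58, 60, 62, 64, 66, 68, 70, 72, 74}

An element a ∈ Z/76Z (with a ≠ 0) is a zero-divisor iff gcd(a, 76) > 1 (because a is a unit precisely when gcd(a, n) = 1, and in Z/nZ every nonzero, non-unit element is a zero-divisor). Scan a = 1, ..., 75 and keep those with gcd(a, 76) > 1:
  gcd(2, 76) = 2, gcd(4, 76) = 4, gcd(6, 76) = 2, gcd(8, 76) = 4, gcd(10, 76) = 2, gcd(12, 76) = 4, gcd(14, 76) = 2, gcd(16, 76) = 4, gcd(18, 76) = 2, gcd(19, 76) = 19, gcd(20, 76) = 4, gcd(22, 76) = 2, gcd(24, 76) = 4, gcd(26, 76) = 2, gcd(28, 76) = 4, gcd(30, 76) = 2, gcd(32, 76) = 4, gcd(34, 76) = 2, gcd(36, 76) = 4, gcd(38, 76) = 38, gcd(40, 76) = 4, gcd(42, 76) = 2, gcd(44, 76) = 4, gcd(46, 76) = 2, gcd(48, 76) = 4, gcd(50, 76) = 2, gcd(52, 76) = 4, gcd(54, 76) = 2, gcd(56, 76) = 4, gcd(57, 76) = 19, gcd(58, 76) = 2, gcd(60, 76) = 4, gcd(62, 76) = 2, gcd(64, 76) = 4, gcd(66, 76) = 2, gcd(68, 76) = 4, gcd(70, 76) = 2, gcd(72, 76) = 4, gcd(74, 76) = 2.
All other a ∈ {1, ..., 75} have gcd(a, 76) = 1 and are units. So the nonzero zero-divisors are exactly the 39 values of a appearing in this scan.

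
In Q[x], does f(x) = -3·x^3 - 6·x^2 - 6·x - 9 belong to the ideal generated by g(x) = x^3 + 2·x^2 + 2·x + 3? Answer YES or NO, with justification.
In Q[x] the ideal (g) consists of all multiples of g, so f ∈ (g) iff g | f, i.e. iff the remainder of f on division by g is 0. Divide f by g (g is monic, so eliminate the leading term of the running remainder at each step):
  leading term -3·x^3: subtract (-3)·g(x) = -3·x^3 - 6·x^2 - 6·x - 9, leaving 0
The remainder is 0, so f(x) = g(x) · h(x) with h(x) = -3. Hence g | f, i.e. f ∈ (g).

Final answer: YES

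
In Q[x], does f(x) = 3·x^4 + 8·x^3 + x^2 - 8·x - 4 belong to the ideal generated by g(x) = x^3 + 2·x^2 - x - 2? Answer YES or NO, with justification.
YES

In Q[x] the ideal (g) consists of all multiples of g, so f ∈ (g) iff g | f, i.e. iff the remainder of f on division by g is 0. Divide f by g (g is monic, so eliminate the leading term of the running remainder at each step):
  leading term 3·x^4: subtract (3·x)·g(x) = 3·x^4 + 6·x^3 - 3·x^2 - 6·x, leaving 2·x^3 + 4·x^2 - 2·x - 4
  leading term 2·x^3: subtract (2)·g(x) = 2·x^3 + 4·x^2 - 2·x - 4, leaving 0
The remainder is 0, so f(x) = g(x) · h(x) with h(x) = 3·x + 2. Hence g | f, i.e. f ∈ (g).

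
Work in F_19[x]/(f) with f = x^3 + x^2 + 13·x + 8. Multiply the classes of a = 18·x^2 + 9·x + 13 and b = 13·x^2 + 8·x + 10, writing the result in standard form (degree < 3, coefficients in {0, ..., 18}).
a · b ≡ 12·x^2 + 4·x + 9 (mod f(x))

Multiply as integer polynomials: a · b = 234·x^4 + 261·x^3 + 421·x^2 + 194·x + 130. Reducing coefficients mod 19: a · b ≡ 6·x^4 + 14·x^3 + 3·x^2 + 4·x + 16. Now divide by f(x) = x^3 + x^2 + 13·x + 8 in F_19[x], eliminating the leading term at each step:
  leading term 6·x^4: subtract (6·x)·f(x) = 6·x^4 + 6·x^3 + 2·x^2 + 10·x, leaving 8·x^3 + x^2 + 13·x + 16 (coefficients mod 19)
  leading term 8·x^3: subtract (8)·f(x) = 8·x^3 + 8·x^2 + 9·x + 7, leaving 12·x^2 + 4·x + 9 (coefficients mod 19)
The degree is now < 3, so this is the remainder. Hence a · b ≡ 12·x^2 + 4·x + 9 in F_19[x]/(f).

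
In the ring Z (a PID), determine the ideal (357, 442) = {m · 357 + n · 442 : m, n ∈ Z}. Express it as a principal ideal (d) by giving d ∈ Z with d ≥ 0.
(357, 442) = (17); d = 17

In the PID Z, (a, b) is generated by gcd(a, b). Compute gcd(442, 357) with the extended Euclidean algorithm, tracking rows (r, s, t) with s·442 + t·357 = r:
  row A: (442, 1, 0)   [1·442 + 0·357 = 442]
  row B: (357, 0, 1)   [0·442 + 1·357 = 357]
  442 = 1·357 + 85   → row C = row A − 1·row B = (85, 1, −1)   [check: 1·442 − 1·357 = 85]
  357 = 4·85 + 17   → row D = row B − 4·row C = (17, −4, 5)   [check: −4·442 + 5·357 = 17]
  85 = 5·17 + 0   → remainder 0, stop. gcd = 17 (last nonzero row D).
So gcd(357, 442) = 17, with Bézout identity −4·442 + 5·357 = 17. Containment (⊇): the Bézout identity exhibits 17 as an element of (357, 442), giving (17) ⊆ (357, 442). Containment (⊆): since 17 | 357 and 17 | 442 (357 = 17·21, 442 = 17·26), every Z-linear combination of 357 and 442 is divisible by 17, so (357, 442) ⊆ (17). Therefore (357, 442) = (17), d = 17.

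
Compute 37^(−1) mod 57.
37^(−1) ≡ 37 (mod 57)

Apply the extended Euclidean algorithm to (57, 37), tracking rows (r, s, t) with s·57 + t·37 = r. Each division r_prev = q·r_cur + r_new produces the new row as (previous row) − q·(current row):
  row A: (57, 1, 0)   [1·57 + 0·37 = 57]
  row B: (37, 0, 1)   [0·57 + 1·37 = 37]
  57 = 1·37 + 20   → row C = row A − 1·row B = (20, 1, −1)   [check: 1·57 − 1·37 = 20]
  37 = 1·20 + 17   → row D = row B − 1·row C = (17, −1, 2)   [check: −1·57 + 2·37 = 17]
  20 = 1·17 + 3   → row E = row C − 1·row D = (3, 2, −3)   [check: 2·57 − 3·37 = 3]
  17 = 5·3 + 2   → row F = row D − 5·row E = (2, −11, 17)   [check: −11·57 + 17·37 = 2]
  3 = 1·2 + 1   → row G = row E − 1·row F = (1, 13, −20)   [check: 13·57 − 20·37 = 1]
  2 = 2·1 + 0   → remainder 0, stop. gcd = 1 (last nonzero row G).
The gcd is 1, so 37 is invertible mod 57. The last nonzero row gives 13·57 − 20·37 = 1, so t = −20. So 37^(−1) ≡ −20 ≡ 37 (mod 57). Verify: 37 · 37 = 1369 ≡ 1 (mod 57). ✓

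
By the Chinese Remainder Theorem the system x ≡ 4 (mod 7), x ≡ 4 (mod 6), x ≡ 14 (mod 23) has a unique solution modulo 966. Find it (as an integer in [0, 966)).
x ≡ 382 (mod 966); the representative in [0, 966) is 382

The moduli 7, 6, 23 are pairwise coprime, so by the CRT there is a unique solution mod 7·6·23 = 966.
Solve by successive substitution. Start with x ≡ 4 (mod 7).
  Combine with x ≡ 4 (mod 6): write x = 4 + 7·t and require 4 + 7·t ≡ 4 (mod 6), i.e. 7·t ≡ 4 − 4 ≡ 0 (mod 6). Since 7^(−1) ≡ 1 (mod 6) (7 ≡ 1 (mod 6)), t ≡ 1·0 ≡ 0 (mod 6). So x ≡ 4 + 7·0 = 4 (mod 42).
  Combine with x ≡ 14 (mod 23): write x = 4 + 42·t and require 4 + 42·t ≡ 14 (mod 23), i.e. 42·t ≡ 14 − 4 ≡ 10 (mod 23). Since 42^(−1) ≡ 17 (mod 23) (42 ≡ 19 (mod 23)), t ≡ 17·10 ≡ 9 (mod 23). So x ≡ 4 + 42·9 = 382 (mod 966).
Unique solution in [0, 966): x = 382.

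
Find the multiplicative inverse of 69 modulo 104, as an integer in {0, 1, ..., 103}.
69^(−1) ≡ 101 (mod 104)

Apply the extended Euclidean algorithm to (104, 69), tracking rows (r, s, t) with s·104 + t·69 = r. Each division r_prev = q·r_cur + r_new produces the new row as (previous row) − q·(current row):
  row A: (104, 1, 0)   [1·104 + 0·69 = 104]
  row B: (69, 0, 1)   [0·104 + 1·69 = 69]
  104 = 1·69 + 35   → row C = row A − 1·row B = (35, 1, −1)   [check: 1·104 − 1·69 = 35]
  69 = 1·35 + 34   → row D = row B − 1·row C = (34, −1, 2)   [check: −1·104 + 2·69 = 34]
  35 = 1·34 + 1   → row E = row C − 1·row D = (1, 2, −3)   [check: 2·104 − 3·69 = 1]
  34 = 34·1 + 0   → remainder 0, stop. gcd = 1 (last nonzero row E).
The gcd is 1, so 69 is invertible mod 104. The last nonzero row gives 2·104 − 3·69 = 1, so t = −3. So 69^(−1) ≡ −3 ≡ 101 (mod 104). Verify: 69 · 101 = 6969 ≡ 1 (mod 104). ✓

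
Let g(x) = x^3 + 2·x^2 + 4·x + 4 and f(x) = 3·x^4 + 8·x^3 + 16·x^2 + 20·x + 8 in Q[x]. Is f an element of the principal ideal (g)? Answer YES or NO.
YES

In Q[x] the ideal (g) consists of all multiples of g, so f ∈ (g) iff g | f, i.e. iff the remainder of f on division by g is 0. Divide f by g (g is monic, so eliminate the leading term of the running remainder at each step):
  leading term 3·x^4: subtract (3·x)·g(x) = 3·x^4 + 6·x^3 + 12·x^2 + 12·x, leaving 2·x^3 + 4·x^2 + 8·x + 8
  leading term 2·x^3: subtract (2)·g(x) = 2·x^3 + 4·x^2 + 8·x + 8, leaving 0
The remainder is 0, so f(x) = g(x) · h(x) with h(x) = 3·x + 2. Hence g | f, i.e. f ∈ (g).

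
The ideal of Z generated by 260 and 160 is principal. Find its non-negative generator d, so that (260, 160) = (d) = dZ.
(260, 160) = (20); d = 20

In the PID Z, (a, b) is generated by gcd(a, b). Compute gcd(260, 160) with the extended Euclidean algorithm, tracking rows (r, s, t) with s·260 + t·160 = r:
  row A: (260, 1, 0)   [1·260 + 0·160 = 260]
  row B: (160, 0, 1)   [0·260 + 1·160 = 160]
  260 = 1·160 + 100   → row C = row A − 1·row B = (100, 1, −1)   [check: 1·260 − 1·160 = 100]
  160 = 1·100 + 60   → row D = row B − 1·row C = (60, −1, 2)   [check: −1·260 + 2·160 = 60]
  100 = 1·60 + 40   → row E = row C − 1·row D = (40, 2, −3)   [check: 2·260 − 3·160 = 40]
  60 = 1·40 + 20   → row F = row D − 1·row E = (20, −3, 5)   [check: −3·260 + 5·160 = 20]
  40 = 2·20 + 0   → remainder 0, stop. gcd = 20 (last nonzero row F).
So gcd(260, 160) = 20, with Bézout identity −3·260 + 5·160 = 20. Containment (⊇): the Bézout identity exhibits 20 as an element of (260, 160), giving (20) ⊆ (260, 160). Containment (⊆): since 20 | 260 and 20 | 160 (260 = 20·13, 160 = 20·8), every Z-linear combination of 260 and 160 is divisible by 20, so (260, 160) ⊆ (20). Therefore (260, 160) = (20), d = 20.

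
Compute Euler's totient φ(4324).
φ is multiplicative, with φ(p^e) = p^e − p^(e−1). Factorise 4324 = 2^2 · 23 · 47. Then
  φ(4324) = (2^2 − 2^1) · (23 − 1) · (47 − 1) = 2 · 22 · 46 = 2024.

Final answer: φ(4324) = 2024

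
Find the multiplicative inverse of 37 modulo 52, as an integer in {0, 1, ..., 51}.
Apply the extended Euclidean algorithm to (52, 37), tracking rows (r, s, t) with s·52 + t·37 = r. Each division r_prev = q·r_cur + r_new produces the new row as (previous row) − q·(current row):
  row A: (52, 1, 0)   [1·52 + 0·37 = 52]
  row B: (37, 0, 1)   [0·52 + 1·37 = 37]
  52 = 1·37 + 15   → row C = row A − 1·row B = (15, 1, −1)   [check: 1·52 − 1·37 = 15]
  37 = 2·15 + 7   → row D = row B − 2·row C = (7, −2, 3)   [check: −2·52 + 3·37 = 7]
  15 = 2·7 + 1   → row E = row C − 2·row D = (1, 5, −7)   [check: 5·52 − 7·37 = 1]
  7 = 7·1 + 0   → remainder 0, stop. gcd = 1 (last nonzero row E).
The gcd is 1, so 37 is invertible mod 52. The last nonzero row gives 5·52 − 7·37 = 1, so t = −7. So 37^(−1) ≡ −7 ≡ 45 (mod 52). Verify: 37 · 45 = 1665 ≡ 1 (mod 52). ✓

Final answer: 37^(−1) ≡ 45 (mod 52)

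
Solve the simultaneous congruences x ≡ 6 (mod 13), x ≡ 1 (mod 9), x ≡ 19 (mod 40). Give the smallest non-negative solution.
x ≡ 19 (mod 4680); the representative in [0, 4680) is 19

The moduli 13, 9, 40 are pairwise coprime, so by the CRT there is a unique solution mod 13·9·40 = 4680.
Solve by successive substitution. Start with x ≡ 6 (mod 13).
  Combine with x ≡ 1 (mod 9): write x = 6 + 13·t and require 6 + 13·t ≡ 1 (mod 9), i.e. 13·t ≡ 1 − 6 ≡ 4 (mod 9). Since 13^(−1) ≡ 7 (mod 9) (13 ≡ 4 (mod 9)), t ≡ 7·4 ≡ 1 (mod 9). So x ≡ 6 + 13·1 = 19 (mod 117).
  Combine with x ≡ 19 (mod 40): write x = 19 + 117·t and require 19 + 117·t ≡ 19 (mod 40), i.e. 117·t ≡ 19 − 19 ≡ 0 (mod 40). Since 117^(−1) ≡ 13 (mod 40) (117 ≡ 37 (mod 40)), t ≡ 13·0 ≡ 0 (mod 40). So x ≡ 19 + 117·0 = 19 (mod 4680).
Unique solution in [0, 4680): x = 19.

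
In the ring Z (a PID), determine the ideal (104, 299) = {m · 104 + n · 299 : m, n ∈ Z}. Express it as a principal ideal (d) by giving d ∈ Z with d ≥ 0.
(104, 299) = (13); d = 13

In the PID Z, (a, b) is generated by gcd(a, b). Compute gcd(299, 104) with the extended Euclidean algorithm, tracking rows (r, s, t) with s·299 + t·104 = r:
  row A: (299, 1, 0)   [1·299 + 0·104 = 299]
  row B: (104, 0, 1)   [0·299 + 1·104 = 104]
  299 = 2·104 + 91   → row C = row A − 2·row B = (91, 1, −2)   [check: 1·299 − 2·104 = 91]
  104 = 1·91 + 13   → row D = row B − 1·row C = (13, −1, 3)   [check: −1·299 + 3·104 = 13]
  91 = 7·13 + 0   → remainder 0, stop. gcd = 13 (last nonzero row D).
So gcd(104, 299) = 13, with Bézout identity −1·299 + 3·104 = 13. Containment (⊇): the Bézout identity exhibits 13 as an element of (104, 299), giving (13) ⊆ (104, 299). Containment (⊆): since 13 | 104 and 13 | 299 (104 = 13·8, 299 = 13·23), every Z-linear combination of 104 and 299 is divisible by 13, so (104, 299) ⊆ (13). Therefore (104, 299) = (13), d = 13.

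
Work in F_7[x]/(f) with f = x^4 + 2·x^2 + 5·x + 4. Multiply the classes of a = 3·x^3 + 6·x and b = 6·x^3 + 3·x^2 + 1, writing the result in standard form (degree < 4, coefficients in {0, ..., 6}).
Multiply as integer polynomials: a · b = 18·x^6 + 9·x^5 + 36·x^4 + 21·x^3 + 6·x. Reducing coefficients mod 7: a · b ≡ 4·x^6 + 2·x^5 + x^4 + 6·x. Now divide by f(x) = x^4 + 2·x^2 + 5·x + 4 in F_7[x], eliminating the leading term at each step:
  leading term 4·x^6: subtract (4·x^2)·f(x) = 4·x^6 + x^4 + 6·x^3 + 2·x^2, leaving 2·x^5 + x^3 + 5·x^2 + 6·x (coefficients mod 7)
  leading term 2·x^5: subtract (2·x)·f(x) = 2·x^5 + 4·x^3 + 3·x^2 + x, leaving 4·x^3 + 2·x^2 + 5·x (coefficients mod 7)
The degree is now < 4, so this is the remainder. Hence a · b ≡ 4·x^3 + 2·x^2 + 5·x in F_7[x]/(f).

Final answer: a · b ≡ 4·x^3 + 2·x^2 + 5·x (mod f(x))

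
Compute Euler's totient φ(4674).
φ is multiplicative, with φ(p^e) = p^e − p^(e−1). Factorise 4674 = 2 · 3 · 19 · 41. Then
  φ(4674) = (2 − 1) · (3 − 1) · (19 − 1) · (41 − 1) = 1 · 2 · 18 · 40 = 1440.

Final answer: φ(4674) = 1440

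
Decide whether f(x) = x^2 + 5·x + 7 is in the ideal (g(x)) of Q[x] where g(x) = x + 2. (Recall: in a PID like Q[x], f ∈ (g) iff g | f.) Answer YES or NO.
NO

In Q[x] the ideal (g) consists of all multiples of g, so f ∈ (g) iff g | f, i.e. iff the remainder of f on division by g is 0. Divide f by g (g is monic, so eliminate the leading term of the running remainder at each step):
  leading term x^2: subtract (x)·g(x) = x^2 + 2·x, leaving 3·x + 7
  leading term 3·x: subtract (3)·g(x) = 3·x + 6, leaving 1
The remainder r(x) = 1 ≠ 0 (and deg r < deg g), so g ∤ f, i.e. f ∉ (g).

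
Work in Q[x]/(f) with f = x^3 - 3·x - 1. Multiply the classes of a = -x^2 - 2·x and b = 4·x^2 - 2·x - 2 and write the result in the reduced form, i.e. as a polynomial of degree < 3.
a · b ≡ -6·x^2 - 18·x - 6 (mod f(x))

First multiply in Q[x] without reducing: a · b = -4·x^4 - 6·x^3 + 6·x^2 + 4·x. Now divide by f(x) = x^3 - 3·x - 1, eliminating the leading term at each step:
  leading term -4·x^4: subtract (-4·x)·f(x) = -4·x^4 + 12·x^2 + 4·x, leaving -6·x^3 - 6·x^2
  leading term -6·x^3: subtract (-6)·f(x) = -6·x^3 + 18·x + 6, leaving -6·x^2 - 18·x - 6
The degree is now < 3, so this is the remainder. Hence a · b ≡ -6·x^2 - 18·x - 6 in Q[x]/(f).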